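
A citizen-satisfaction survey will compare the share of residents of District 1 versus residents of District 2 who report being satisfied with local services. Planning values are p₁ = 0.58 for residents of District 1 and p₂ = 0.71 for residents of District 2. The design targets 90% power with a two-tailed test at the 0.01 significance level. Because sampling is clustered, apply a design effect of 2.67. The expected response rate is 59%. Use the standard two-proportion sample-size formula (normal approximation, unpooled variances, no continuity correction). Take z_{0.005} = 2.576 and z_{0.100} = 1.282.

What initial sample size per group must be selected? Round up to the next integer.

n = (z_{α/2} + z_β)² · [p₁(1−p₁) + p₂(1−p₂)] / (p₁ − p₂)²
  = (2.576 + 1.282)² · (0.58·0.42 + 0.71·0.29) / (-0.13)²
  = (3.858)² · (0.2436 + 0.2059) / 0.0169
  = 14.8842 · 0.4495 / 0.0169
  = 395.88
Design effect: 2.67 × 395.88 = 1057.01.
Adjust for 59% response: 1057.01 / 0.59 = 1791.54.
Round up → n = 1792 per group.

n = 1792 per group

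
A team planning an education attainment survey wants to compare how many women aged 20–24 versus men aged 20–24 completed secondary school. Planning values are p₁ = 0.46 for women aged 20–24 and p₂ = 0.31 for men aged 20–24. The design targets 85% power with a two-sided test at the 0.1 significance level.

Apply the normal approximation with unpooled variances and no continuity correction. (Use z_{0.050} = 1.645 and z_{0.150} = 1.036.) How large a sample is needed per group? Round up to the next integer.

n = 148 per group

n = (z_{α/2} + z_β)² · [p₁(1−p₁) + p₂(1−p₂)] / (p₁ − p₂)²
  = (1.645 + 1.036)² · (0.46·0.54 + 0.31·0.69) / (0.15)²
  = (2.681)² · (0.2484 + 0.2139) / 0.0225
  = 7.1878 · 0.4623 / 0.0225
  = 147.68
Round up → n = 148 per group.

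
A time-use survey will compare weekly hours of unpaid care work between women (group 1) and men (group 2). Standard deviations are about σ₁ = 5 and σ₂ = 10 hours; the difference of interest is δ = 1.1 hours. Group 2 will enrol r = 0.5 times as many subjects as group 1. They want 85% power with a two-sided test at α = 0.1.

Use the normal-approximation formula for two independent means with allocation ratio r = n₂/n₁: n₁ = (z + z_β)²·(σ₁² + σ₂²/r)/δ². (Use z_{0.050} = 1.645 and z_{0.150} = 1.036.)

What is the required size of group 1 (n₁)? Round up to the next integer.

n₁ = (z_{α/2} + z_β)² · (σ₁² + σ₂²/r) / δ²
   = (1.645 + 1.036)² · (5² + 10²/0.5) / 1.1²
   = 7.1878 · (25 + 200) / 1.21
   = 7.1878 · 225 / 1.21
   = 1336.57
Round up → n₁ = 1337; n₂ = r·n₁ = 0.5 × 1337 = 669.

n₁ = 1337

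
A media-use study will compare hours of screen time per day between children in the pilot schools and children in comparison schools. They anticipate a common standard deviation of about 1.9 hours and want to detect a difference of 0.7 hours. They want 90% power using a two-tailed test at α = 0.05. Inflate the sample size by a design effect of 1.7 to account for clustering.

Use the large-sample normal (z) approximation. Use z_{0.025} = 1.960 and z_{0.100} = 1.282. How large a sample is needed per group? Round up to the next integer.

n = (z_{α/2} + z_β)² · (σ₁² + σ₂²) / δ²
  = (1.960 + 1.282)² · (2·1.9² = 7.22) / 0.7²
  = 10.5106 · 7.22 / 0.49
  = 154.87
Design effect: 1.7 × 154.87 = 263.28.
Round up → n = 264 per group.

n = 264 per group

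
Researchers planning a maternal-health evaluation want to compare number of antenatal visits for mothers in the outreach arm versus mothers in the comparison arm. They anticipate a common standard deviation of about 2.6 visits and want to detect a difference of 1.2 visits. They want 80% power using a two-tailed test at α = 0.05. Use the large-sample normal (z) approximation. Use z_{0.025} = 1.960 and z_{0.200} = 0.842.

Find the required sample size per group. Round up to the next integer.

n = (z_{α/2} + z_β)² · (σ₁² + σ₂²) / δ²
  = (1.960 + 0.842)² · (2·2.6² = 13.52) / 1.2²
  = 7.8512 · 13.52 / 1.44
  = 73.71
Round up → n = 74 per group.

n = 74 per group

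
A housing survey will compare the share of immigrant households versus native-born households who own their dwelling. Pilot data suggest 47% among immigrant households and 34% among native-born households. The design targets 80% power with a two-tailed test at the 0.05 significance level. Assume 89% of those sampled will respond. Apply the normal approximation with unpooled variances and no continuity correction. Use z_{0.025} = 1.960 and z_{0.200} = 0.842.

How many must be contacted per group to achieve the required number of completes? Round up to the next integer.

n = 248 per group

n = (z_{α/2} + z_β)² · [p₁(1−p₁) + p₂(1−p₂)] / (p₁ − p₂)²
  = (1.960 + 0.842)² · (0.47·0.53 + 0.34·0.66) / (0.13)²
  = (2.802)² · (0.2491 + 0.2244) / 0.0169
  = 7.8512 · 0.4735 / 0.0169
  = 219.97
Adjust for 89% response: 219.97 / 0.89 = 247.16.
Round up → n = 248 per group.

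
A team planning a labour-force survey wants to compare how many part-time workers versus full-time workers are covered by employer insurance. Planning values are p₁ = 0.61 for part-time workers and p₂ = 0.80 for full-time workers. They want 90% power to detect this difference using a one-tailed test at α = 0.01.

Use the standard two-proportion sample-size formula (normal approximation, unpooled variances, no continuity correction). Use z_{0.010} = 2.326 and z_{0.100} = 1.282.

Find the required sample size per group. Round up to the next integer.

n = 144 per group

n = (z_α + z_β)² · [p₁(1−p₁) + p₂(1−p₂)] / (p₁ − p₂)²
  = (2.326 + 1.282)² · (0.61·0.39 + 0.80·0.20) / (-0.19)²
  = (3.608)² · (0.2379 + 0.1600) / 0.0361
  = 13.0177 · 0.3979 / 0.0361
  = 143.48
Round up → n = 144 per group.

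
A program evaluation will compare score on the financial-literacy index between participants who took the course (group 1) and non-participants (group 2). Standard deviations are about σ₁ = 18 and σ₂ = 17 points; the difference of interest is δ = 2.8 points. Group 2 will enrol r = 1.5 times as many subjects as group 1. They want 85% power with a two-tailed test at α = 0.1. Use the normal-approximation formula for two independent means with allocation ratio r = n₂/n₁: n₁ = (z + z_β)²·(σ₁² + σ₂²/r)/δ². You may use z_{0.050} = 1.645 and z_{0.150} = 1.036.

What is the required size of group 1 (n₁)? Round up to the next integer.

n₁ = (z_{α/2} + z_β)² · (σ₁² + σ₂²/r) / δ²
   = (1.645 + 1.036)² · (18² + 17²/1.5) / 2.8²
   = 7.1878 · (324 + 192.6667) / 7.84
   = 7.1878 · 516.6667 / 7.84
   = 473.68
Round up → n₁ = 474; n₂ = r·n₁ = 1.5 × 474 = 711.

n₁ = 474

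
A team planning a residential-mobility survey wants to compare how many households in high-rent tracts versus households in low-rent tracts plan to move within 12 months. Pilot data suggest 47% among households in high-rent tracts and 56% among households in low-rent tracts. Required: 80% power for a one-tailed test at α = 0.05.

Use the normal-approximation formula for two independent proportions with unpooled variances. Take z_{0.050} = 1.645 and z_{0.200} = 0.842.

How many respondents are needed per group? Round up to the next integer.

n = (z_α + z_β)² · [p₁(1−p₁) + p₂(1−p₂)] / (p₁ − p₂)²
  = (1.645 + 0.842)² · (0.47·0.53 + 0.56·0.44) / (-0.09)²
  = (2.487)² · (0.2491 + 0.2464) / 0.0081
  = 6.1852 · 0.4955 / 0.0081
  = 378.36
Round up → n = 379 per group.

n = 379 per group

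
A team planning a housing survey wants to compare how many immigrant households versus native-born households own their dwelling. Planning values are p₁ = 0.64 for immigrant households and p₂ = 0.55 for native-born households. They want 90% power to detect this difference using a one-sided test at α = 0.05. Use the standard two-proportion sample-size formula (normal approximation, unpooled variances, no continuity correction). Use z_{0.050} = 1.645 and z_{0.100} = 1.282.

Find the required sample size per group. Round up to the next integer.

n = 506 per group

n = (z_α + z_β)² · [p₁(1−p₁) + p₂(1−p₂)] / (p₁ − p₂)²
  = (1.645 + 1.282)² · (0.64·0.36 + 0.55·0.45) / (0.09)²
  = (2.927)² · (0.2304 + 0.2475) / 0.0081
  = 8.5673 · 0.4779 / 0.0081
  = 505.47
Round up → n = 506 per group.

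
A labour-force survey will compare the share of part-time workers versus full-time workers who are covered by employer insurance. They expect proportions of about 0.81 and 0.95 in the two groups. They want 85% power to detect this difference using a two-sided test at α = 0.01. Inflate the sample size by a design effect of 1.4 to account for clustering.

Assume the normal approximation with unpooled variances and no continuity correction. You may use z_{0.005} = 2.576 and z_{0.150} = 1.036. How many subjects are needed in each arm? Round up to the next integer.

n = 188 per group

n = (z_{α/2} + z_β)² · [p₁(1−p₁) + p₂(1−p₂)] / (p₁ − p₂)²
  = (2.576 + 1.036)² · (0.81·0.19 + 0.95·0.05) / (-0.14)²
  = (3.612)² · (0.1539 + 0.0475) / 0.0196
  = 13.0465 · 0.2014 / 0.0196
  = 134.06
Design effect: 1.4 × 134.06 = 187.68.
Round up → n = 188 per group.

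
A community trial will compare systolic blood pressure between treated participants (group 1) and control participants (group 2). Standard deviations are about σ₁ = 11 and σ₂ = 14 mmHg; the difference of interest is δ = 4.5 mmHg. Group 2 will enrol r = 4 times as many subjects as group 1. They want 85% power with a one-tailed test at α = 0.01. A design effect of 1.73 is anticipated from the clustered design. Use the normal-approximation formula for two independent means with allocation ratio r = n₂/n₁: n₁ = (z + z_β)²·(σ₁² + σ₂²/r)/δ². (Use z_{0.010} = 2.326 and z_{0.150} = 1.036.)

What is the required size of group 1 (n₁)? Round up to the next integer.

n₁ = 165

n₁ = (z_α + z_β)² · (σ₁² + σ₂²/r) / δ²
   = (2.326 + 1.036)² · (11² + 14²/4) / 4.5²
   = 11.3030 · (121 + 49) / 20.25
   = 11.3030 · 170 / 20.25
   = 94.89
Design effect: 1.73 × 94.89 = 164.16.
Round up → n₁ = 165; n₂ = r·n₁ = 4 × 165 = 660.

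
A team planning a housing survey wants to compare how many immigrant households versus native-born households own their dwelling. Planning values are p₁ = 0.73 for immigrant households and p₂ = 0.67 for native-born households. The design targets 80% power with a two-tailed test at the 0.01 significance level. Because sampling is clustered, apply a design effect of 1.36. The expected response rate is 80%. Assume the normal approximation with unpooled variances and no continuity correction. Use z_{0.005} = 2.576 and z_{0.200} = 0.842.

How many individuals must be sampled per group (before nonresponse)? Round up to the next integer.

n = 2308 per group

n = (z_{α/2} + z_β)² · [p₁(1−p₁) + p₂(1−p₂)] / (p₁ − p₂)²
  = (2.576 + 0.842)² · (0.73·0.27 + 0.67·0.33) / (0.06)²
  = (3.418)² · (0.1971 + 0.2211) / 0.0036
  = 11.6827 · 0.4182 / 0.0036
  = 1357.14
Design effect: 1.36 × 1357.14 = 1845.71.
Adjust for 80% response: 1845.71 / 0.80 = 2307.14.
Round up → n = 2308 per group.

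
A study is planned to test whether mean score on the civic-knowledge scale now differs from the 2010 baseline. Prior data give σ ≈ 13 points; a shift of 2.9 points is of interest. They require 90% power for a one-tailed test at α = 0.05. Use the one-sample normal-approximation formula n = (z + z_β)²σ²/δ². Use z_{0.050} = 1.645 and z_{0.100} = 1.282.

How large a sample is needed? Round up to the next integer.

n = (z_α + z_β)² · σ² / δ²
  = (1.645 + 1.282)² · 13² / 2.9²
  = 8.5673 · 169 / 8.41
  = 172.16
Round up → n = 173.

n = 173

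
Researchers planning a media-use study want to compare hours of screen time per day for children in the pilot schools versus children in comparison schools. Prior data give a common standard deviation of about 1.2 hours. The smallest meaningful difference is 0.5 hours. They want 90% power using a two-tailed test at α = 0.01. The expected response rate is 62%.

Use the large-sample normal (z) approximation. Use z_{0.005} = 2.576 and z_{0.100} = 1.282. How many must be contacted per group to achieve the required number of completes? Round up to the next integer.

n = (z_{α/2} + z_β)² · (σ₁² + σ₂²) / δ²
  = (2.576 + 1.282)² · (2·1.2² = 2.88) / 0.5²
  = 14.8842 · 2.88 / 0.25
  = 171.47
Adjust for 62% response: 171.47 / 0.62 = 276.56.
Round up → n = 277 per group.

n = 277 per group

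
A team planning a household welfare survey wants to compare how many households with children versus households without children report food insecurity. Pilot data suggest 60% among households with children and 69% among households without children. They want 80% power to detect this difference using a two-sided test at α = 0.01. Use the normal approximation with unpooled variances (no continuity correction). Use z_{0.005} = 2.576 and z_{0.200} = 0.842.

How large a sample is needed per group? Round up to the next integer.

n = (z_{α/2} + z_β)² · [p₁(1−p₁) + p₂(1−p₂)] / (p₁ − p₂)²
  = (2.576 + 0.842)² · (0.60·0.40 + 0.69·0.31) / (-0.09)²
  = (3.418)² · (0.2400 + 0.2139) / 0.0081
  = 11.6827 · 0.4539 / 0.0081
  = 654.67
Round up → n = 655 per group.

n = 655 per group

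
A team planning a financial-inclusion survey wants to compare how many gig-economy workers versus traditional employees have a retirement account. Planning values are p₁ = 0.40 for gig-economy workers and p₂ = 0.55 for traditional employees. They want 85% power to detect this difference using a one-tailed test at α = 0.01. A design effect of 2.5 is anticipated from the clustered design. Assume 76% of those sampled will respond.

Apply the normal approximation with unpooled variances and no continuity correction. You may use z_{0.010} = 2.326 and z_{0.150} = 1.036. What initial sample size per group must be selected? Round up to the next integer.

n = (z_α + z_β)² · [p₁(1−p₁) + p₂(1−p₂)] / (p₁ − p₂)²
  = (2.326 + 1.036)² · (0.40·0.60 + 0.55·0.45) / (-0.15)²
  = (3.362)² · (0.2400 + 0.2475) / 0.0225
  = 11.3030 · 0.4875 / 0.0225
  = 244.90
Design effect: 2.5 × 244.90 = 612.25.
Adjust for 76% response: 612.25 / 0.76 = 805.59.
Round up → n = 806 per group.

n = 806 per group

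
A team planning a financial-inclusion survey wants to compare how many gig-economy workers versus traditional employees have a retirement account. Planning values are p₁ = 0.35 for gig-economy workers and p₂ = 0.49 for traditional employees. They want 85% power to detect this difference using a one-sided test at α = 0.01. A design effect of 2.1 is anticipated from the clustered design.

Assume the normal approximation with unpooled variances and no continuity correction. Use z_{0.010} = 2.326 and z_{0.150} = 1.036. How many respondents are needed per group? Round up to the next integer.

n = 579 per group

n = (z_α + z_β)² · [p₁(1−p₁) + p₂(1−p₂)] / (p₁ − p₂)²
  = (2.326 + 1.036)² · (0.35·0.65 + 0.49·0.51) / (-0.14)²
  = (3.362)² · (0.2275 + 0.2499) / 0.0196
  = 11.3030 · 0.4774 / 0.0196
  = 275.31
Design effect: 2.1 × 275.31 = 578.15.
Round up → n = 579 per group.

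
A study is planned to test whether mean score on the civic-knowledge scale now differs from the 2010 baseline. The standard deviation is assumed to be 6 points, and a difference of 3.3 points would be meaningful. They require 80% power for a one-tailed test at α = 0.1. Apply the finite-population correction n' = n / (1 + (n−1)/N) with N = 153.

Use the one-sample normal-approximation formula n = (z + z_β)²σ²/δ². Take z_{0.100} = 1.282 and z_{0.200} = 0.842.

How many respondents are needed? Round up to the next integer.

n = 14

n = (z_α + z_β)² · σ² / δ²
  = (1.282 + 0.842)² · 6² / 3.3²
  = 4.5114 · 36 / 10.89
  = 14.91
Finite-population correction (N = 153): 14.91 / (1 + (14.91 − 1)/153) = 13.67.
Round up → n = 14.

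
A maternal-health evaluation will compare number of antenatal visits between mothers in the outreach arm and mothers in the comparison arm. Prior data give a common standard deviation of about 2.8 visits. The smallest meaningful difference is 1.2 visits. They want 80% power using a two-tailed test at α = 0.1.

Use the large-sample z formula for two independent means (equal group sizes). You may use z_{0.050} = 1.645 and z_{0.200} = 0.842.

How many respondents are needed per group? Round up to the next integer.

n = (z_{α/2} + z_β)² · (σ₁² + σ₂²) / δ²
  = (1.645 + 0.842)² · (2·2.8² = 15.68) / 1.2²
  = 6.1852 · 15.68 / 1.44
  = 67.35
Round up → n = 68 per group.

n = 68 per group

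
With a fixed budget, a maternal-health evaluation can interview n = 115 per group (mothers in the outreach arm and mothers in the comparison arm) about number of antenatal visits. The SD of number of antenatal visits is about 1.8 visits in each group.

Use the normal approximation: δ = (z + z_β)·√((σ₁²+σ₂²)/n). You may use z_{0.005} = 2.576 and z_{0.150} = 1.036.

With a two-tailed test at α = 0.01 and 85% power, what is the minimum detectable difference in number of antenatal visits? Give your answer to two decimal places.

Minimum detectable difference ≈ 0.86 visits

δ = (z_{α/2} + z_β) · √((σ₁²+σ₂²)/n)
  = (2.576 + 1.036) · √(6.48/115)
  = 3.612 · √0.05635
  = 3.612 · 0.2374
  = 0.8574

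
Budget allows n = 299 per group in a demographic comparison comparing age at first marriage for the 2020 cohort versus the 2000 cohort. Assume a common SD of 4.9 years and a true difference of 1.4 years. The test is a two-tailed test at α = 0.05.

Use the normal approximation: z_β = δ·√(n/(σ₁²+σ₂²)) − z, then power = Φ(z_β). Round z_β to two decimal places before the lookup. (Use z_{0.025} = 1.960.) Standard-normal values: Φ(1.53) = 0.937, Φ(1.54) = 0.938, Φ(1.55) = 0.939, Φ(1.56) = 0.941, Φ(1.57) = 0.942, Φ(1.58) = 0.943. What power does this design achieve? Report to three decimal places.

z_β = δ·√(n/(σ₁²+σ₂²)) − z_{α/2}
    = 1.4 · √(299/48.02) − 1.960
    = 1.4 · 2.49531 − 1.960
    = 3.4934 − 1.960 = 1.5334 → 1.53
Power = Φ(1.53) = 0.937.

Power ≈ 0.937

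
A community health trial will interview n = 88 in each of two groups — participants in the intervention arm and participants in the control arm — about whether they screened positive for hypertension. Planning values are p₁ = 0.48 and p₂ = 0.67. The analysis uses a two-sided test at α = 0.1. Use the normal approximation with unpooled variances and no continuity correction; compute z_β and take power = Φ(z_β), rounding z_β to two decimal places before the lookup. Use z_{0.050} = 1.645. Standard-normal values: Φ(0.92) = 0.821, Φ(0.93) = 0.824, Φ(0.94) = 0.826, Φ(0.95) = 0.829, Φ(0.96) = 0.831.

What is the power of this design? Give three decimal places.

z_β = |p₁−p₂|·√(n/[p₁q₁+p₂q₂]) − z_{α/2}
    = 0.19 · √(88/0.4707) − 1.645
    = 0.19 · 13.6732 − 1.645
    = 2.5979 − 1.645 = 0.9529 → 0.95
Power = Φ(0.95) = 0.829.

Power ≈ 0.829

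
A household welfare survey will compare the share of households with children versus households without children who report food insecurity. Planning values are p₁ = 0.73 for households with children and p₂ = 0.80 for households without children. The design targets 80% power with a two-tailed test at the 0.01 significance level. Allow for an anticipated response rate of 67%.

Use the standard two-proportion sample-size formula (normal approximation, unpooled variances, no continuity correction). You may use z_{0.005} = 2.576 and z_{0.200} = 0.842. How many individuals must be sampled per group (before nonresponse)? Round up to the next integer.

n = 1271 per group

n = (z_{α/2} + z_β)² · [p₁(1−p₁) + p₂(1−p₂)] / (p₁ − p₂)²
  = (2.576 + 0.842)² · (0.73·0.27 + 0.80·0.20) / (-0.07)²
  = (3.418)² · (0.1971 + 0.1600) / 0.0049
  = 11.6827 · 0.3571 / 0.0049
  = 851.41
Adjust for 67% response: 851.41 / 0.67 = 1270.76.
Round up → n = 1271 per group.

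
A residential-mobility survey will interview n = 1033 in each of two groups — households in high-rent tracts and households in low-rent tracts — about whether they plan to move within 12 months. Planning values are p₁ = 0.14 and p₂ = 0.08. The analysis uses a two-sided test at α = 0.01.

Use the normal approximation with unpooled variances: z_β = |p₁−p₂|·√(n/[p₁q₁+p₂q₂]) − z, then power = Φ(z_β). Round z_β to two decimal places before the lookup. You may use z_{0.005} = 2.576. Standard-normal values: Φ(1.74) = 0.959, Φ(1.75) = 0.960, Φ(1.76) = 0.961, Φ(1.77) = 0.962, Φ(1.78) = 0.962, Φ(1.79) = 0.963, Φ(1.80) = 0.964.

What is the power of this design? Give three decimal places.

z_β = |p₁−p₂|·√(n/[p₁q₁+p₂q₂]) − z_{α/2}
    = 0.06 · √(1033/0.1940) − 2.576
    = 0.06 · 72.9708 − 2.576
    = 4.3782 − 2.576 = 1.8022 → 1.80
Power = Φ(1.80) = 0.964.

Power ≈ 0.964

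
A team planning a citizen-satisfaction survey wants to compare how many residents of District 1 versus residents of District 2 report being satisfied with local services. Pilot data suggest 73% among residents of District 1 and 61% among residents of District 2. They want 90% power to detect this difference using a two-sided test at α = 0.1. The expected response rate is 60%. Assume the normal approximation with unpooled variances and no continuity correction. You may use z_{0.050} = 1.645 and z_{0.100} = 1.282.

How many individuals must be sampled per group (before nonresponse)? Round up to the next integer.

n = 432 per group

n = (z_{α/2} + z_β)² · [p₁(1−p₁) + p₂(1−p₂)] / (p₁ − p₂)²
  = (1.645 + 1.282)² · (0.73·0.27 + 0.61·0.39) / (0.12)²
  = (2.927)² · (0.1971 + 0.2379) / 0.0144
  = 8.5673 · 0.4350 / 0.0144
  = 258.80
Adjust for 60% response: 258.80 / 0.60 = 431.34.
Round up → n = 432 per group.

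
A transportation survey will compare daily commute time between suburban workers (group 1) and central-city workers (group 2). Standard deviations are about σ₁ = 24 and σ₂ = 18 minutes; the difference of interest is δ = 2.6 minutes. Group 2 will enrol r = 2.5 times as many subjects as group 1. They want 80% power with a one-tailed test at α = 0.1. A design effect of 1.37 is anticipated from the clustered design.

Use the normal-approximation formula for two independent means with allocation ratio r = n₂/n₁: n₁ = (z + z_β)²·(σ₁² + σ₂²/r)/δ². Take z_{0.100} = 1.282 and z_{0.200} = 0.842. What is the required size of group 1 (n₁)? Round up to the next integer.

n₁ = (z_α + z_β)² · (σ₁² + σ₂²/r) / δ²
   = (1.282 + 0.842)² · (24² + 18²/2.5) / 2.6²
   = 4.5114 · (576 + 129.6) / 6.76
   = 4.5114 · 705.6 / 6.76
   = 470.89
Design effect: 1.37 × 470.89 = 645.12.
Round up → n₁ = 646; n₂ = r·n₁ = 2.5 × 646 = 1615.

n₁ = 646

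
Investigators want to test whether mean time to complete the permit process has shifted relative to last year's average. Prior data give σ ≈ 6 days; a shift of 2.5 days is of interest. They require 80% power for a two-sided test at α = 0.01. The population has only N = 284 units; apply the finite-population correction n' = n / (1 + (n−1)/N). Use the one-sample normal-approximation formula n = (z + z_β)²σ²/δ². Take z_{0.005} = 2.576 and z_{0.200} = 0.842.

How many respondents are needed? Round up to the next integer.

n = (z_{α/2} + z_β)² · σ² / δ²
  = (2.576 + 0.842)² · 6² / 2.5²
  = 11.6827 · 36 / 6.25
  = 67.29
Finite-population correction (N = 284): 67.29 / (1 + (67.29 − 1)/284) = 54.56.
Round up → n = 55.

n = 55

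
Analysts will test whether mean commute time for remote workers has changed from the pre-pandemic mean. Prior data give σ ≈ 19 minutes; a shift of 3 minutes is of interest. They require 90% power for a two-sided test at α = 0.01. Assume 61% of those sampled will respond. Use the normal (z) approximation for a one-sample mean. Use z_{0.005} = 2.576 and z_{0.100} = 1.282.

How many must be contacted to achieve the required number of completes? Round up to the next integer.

n = 979

n = (z_{α/2} + z_β)² · σ² / δ²
  = (2.576 + 1.282)² · 19² / 3²
  = 14.8842 · 361 / 9
  = 597.02
Adjust for 61% response: 597.02 / 0.61 = 978.72.
Round up → n = 979.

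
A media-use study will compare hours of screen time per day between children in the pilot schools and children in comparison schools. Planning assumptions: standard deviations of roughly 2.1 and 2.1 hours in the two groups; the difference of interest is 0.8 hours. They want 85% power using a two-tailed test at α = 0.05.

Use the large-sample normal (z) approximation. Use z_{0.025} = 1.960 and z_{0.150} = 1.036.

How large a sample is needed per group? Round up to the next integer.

n = (z_{α/2} + z_β)² · (σ₁² + σ₂²) / δ²
  = (1.960 + 1.036)² · (2.1² + 2.1² = 8.82) / 0.8²
  = 8.9760 · 8.82 / 0.64
  = 123.70
Round up → n = 124 per group.

n = 124 per group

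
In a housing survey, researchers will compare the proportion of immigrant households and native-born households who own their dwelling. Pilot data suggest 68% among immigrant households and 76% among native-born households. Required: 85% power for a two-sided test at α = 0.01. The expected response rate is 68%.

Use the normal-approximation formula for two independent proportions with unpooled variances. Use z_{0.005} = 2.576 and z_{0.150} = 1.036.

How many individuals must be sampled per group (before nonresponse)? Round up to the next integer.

n = (z_{α/2} + z_β)² · [p₁(1−p₁) + p₂(1−p₂)] / (p₁ − p₂)²
  = (2.576 + 1.036)² · (0.68·0.32 + 0.76·0.24) / (-0.08)²
  = (3.612)² · (0.2176 + 0.1824) / 0.0064
  = 13.0465 · 0.4000 / 0.0064
  = 815.41
Adjust for 68% response: 815.41 / 0.68 = 1199.13.
Round up → n = 1200 per group.

n = 1200 per group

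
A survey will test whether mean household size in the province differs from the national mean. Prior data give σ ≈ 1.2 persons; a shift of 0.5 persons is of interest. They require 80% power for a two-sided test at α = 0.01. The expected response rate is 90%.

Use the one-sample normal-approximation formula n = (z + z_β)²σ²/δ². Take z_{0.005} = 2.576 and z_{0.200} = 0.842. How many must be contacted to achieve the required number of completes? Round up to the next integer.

n = 75

n = (z_{α/2} + z_β)² · σ² / δ²
  = (2.576 + 0.842)² · 1.2² / 0.5²
  = 11.6827 · 1.44 / 0.25
  = 67.29
Adjust for 90% response: 67.29 / 0.90 = 74.77.
Round up → n = 75.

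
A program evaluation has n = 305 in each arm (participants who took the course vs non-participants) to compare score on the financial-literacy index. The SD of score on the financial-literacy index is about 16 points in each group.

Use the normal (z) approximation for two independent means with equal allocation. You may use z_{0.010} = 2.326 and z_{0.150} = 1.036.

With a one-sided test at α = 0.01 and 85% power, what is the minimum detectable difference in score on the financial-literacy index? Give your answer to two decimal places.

Minimum detectable difference ≈ 4.36 points

δ = (z_α + z_β) · √((σ₁²+σ₂²)/n)
  = (2.326 + 1.036) · √(512/305)
  = 3.362 · √1.6787
  = 3.362 · 1.2956
  = 4.3559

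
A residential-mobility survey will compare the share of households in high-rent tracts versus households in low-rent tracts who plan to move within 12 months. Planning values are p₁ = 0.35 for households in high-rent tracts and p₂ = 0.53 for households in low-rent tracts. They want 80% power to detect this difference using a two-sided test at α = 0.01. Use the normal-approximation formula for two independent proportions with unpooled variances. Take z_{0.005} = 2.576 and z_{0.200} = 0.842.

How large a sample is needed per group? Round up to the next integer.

n = 172 per group

n = (z_{α/2} + z_β)² · [p₁(1−p₁) + p₂(1−p₂)] / (p₁ − p₂)²
  = (2.576 + 0.842)² · (0.35·0.65 + 0.53·0.47) / (-0.18)²
  = (3.418)² · (0.2275 + 0.2491) / 0.0324
  = 11.6827 · 0.4766 / 0.0324
  = 171.85
Round up → n = 172 per group.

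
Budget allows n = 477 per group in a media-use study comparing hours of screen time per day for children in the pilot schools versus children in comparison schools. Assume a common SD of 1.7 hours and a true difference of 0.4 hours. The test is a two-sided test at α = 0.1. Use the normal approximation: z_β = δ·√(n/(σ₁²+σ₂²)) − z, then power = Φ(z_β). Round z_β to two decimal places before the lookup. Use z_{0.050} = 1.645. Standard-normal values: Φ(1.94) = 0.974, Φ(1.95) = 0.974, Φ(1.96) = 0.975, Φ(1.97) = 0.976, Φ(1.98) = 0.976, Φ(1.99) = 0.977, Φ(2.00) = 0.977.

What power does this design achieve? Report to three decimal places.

z_β = δ·√(n/(σ₁²+σ₂²)) − z_{α/2}
    = 0.4 · √(477/5.78) − 1.645
    = 0.4 · 9.08438 − 1.645
    = 3.6338 − 1.645 = 1.9888 → 1.99
Power = Φ(1.99) = 0.977.

Power ≈ 0.977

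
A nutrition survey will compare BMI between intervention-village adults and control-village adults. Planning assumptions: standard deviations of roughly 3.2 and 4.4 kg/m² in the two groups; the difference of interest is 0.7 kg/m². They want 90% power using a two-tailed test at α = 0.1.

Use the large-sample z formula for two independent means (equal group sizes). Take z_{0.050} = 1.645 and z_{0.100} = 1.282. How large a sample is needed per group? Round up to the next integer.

n = 518 per group

n = (z_{α/2} + z_β)² · (σ₁² + σ₂²) / δ²
  = (1.645 + 1.282)² · (3.2² + 4.4² = 29.6) / 0.7²
  = 8.5673 · 29.6 / 0.49
  = 517.54
Round up → n = 518 per group.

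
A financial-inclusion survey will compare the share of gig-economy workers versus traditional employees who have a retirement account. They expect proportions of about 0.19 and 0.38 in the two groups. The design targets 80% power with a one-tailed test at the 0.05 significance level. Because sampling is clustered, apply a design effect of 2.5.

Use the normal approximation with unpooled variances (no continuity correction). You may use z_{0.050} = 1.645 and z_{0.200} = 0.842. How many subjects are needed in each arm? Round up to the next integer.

n = (z_α + z_β)² · [p₁(1−p₁) + p₂(1−p₂)] / (p₁ − p₂)²
  = (1.645 + 0.842)² · (0.19·0.81 + 0.38·0.62) / (-0.19)²
  = (2.487)² · (0.1539 + 0.2356) / 0.0361
  = 6.1852 · 0.3895 / 0.0361
  = 66.73
Design effect: 2.5 × 66.73 = 166.84.
Round up → n = 167 per group.

n = 167 per group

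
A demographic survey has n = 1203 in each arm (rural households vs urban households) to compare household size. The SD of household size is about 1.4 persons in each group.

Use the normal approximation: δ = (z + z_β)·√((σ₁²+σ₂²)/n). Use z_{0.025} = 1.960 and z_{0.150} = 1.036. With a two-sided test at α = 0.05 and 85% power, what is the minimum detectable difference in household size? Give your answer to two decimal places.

δ = (z_{α/2} + z_β) · √((σ₁²+σ₂²)/n)
  = (1.960 + 1.036) · √(3.92/1203)
  = 2.996 · √0.00326
  = 2.996 · 0.0571
  = 0.1710

Minimum detectable difference ≈ 0.17 persons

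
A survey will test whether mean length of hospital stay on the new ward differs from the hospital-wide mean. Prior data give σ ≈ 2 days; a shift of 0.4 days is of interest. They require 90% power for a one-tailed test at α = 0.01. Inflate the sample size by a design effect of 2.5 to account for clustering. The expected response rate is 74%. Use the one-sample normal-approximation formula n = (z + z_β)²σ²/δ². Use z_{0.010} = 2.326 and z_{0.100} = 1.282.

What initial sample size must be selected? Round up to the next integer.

n = 1100

n = (z_α + z_β)² · σ² / δ²
  = (2.326 + 1.282)² · 2² / 0.4²
  = 13.0177 · 4 / 0.16
  = 325.44
Design effect: 2.5 × 325.44 = 813.60.
Adjust for 74% response: 813.60 / 0.74 = 1099.46.
Round up → n = 1100.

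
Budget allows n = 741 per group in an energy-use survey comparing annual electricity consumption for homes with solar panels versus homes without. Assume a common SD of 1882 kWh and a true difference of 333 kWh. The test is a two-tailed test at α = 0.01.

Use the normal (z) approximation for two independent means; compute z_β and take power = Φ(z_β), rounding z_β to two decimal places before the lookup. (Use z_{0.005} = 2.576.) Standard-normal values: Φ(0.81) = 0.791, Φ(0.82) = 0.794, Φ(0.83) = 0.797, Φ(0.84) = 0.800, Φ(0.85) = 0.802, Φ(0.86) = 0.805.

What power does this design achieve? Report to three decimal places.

z_β = δ·√(n/(σ₁²+σ₂²)) − z_{α/2}
    = 333 · √(741/7083848) − 2.576
    = 333 · 0.01023 − 2.576
    = 3.4058 − 2.576 = 0.8298 → 0.83
Power = Φ(0.83) = 0.797.

Power ≈ 0.797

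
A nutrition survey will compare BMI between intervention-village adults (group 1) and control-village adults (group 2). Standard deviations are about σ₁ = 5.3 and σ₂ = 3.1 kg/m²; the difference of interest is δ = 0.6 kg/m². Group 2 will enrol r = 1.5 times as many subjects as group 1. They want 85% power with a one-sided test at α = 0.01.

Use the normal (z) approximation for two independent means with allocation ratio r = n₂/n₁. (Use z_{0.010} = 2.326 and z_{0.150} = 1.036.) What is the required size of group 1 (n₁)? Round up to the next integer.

n₁ = 1084

n₁ = (z_α + z_β)² · (σ₁² + σ₂²/r) / δ²
   = (2.326 + 1.036)² · (5.3² + 3.1²/1.5) / 0.6²
   = 11.3030 · (28.09 + 6.4067) / 0.36
   = 11.3030 · 34.4967 / 0.36
   = 1083.10
Round up → n₁ = 1084; n₂ = r·n₁ = 1.5 × 1084 = 1626.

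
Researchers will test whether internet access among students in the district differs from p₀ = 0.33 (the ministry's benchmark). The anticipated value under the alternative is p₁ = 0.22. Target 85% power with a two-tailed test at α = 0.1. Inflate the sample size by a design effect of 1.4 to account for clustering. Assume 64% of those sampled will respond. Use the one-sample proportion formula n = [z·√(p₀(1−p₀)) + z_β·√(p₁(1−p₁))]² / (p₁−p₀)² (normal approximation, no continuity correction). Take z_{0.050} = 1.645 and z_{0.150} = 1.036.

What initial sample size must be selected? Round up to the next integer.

n = 262

n = [z_{α/2}·√(p₀q₀) + z_β·√(p₁q₁)]² / (p₁ − p₀)²
  = [1.645·√(0.33·0.67) + 1.036·√(0.22·0.78)]² / (-0.11)²
  = [1.645·0.4702 + 1.036·0.4142]² / 0.0121
  = [1.2027]² / 0.0121
  = 119.54
Design effect: 1.4 × 119.54 = 167.35.
Adjust for 64% response: 167.35 / 0.64 = 261.49.
Round up → n = 262.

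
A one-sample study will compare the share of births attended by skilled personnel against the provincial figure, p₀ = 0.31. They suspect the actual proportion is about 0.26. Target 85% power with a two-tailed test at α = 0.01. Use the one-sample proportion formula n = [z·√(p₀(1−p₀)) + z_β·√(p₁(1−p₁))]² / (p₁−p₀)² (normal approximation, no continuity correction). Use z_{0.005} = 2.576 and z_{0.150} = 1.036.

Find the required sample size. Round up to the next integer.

n = [z_{α/2}·√(p₀q₀) + z_β·√(p₁q₁)]² / (p₁ − p₀)²
  = [2.576·√(0.31·0.69) + 1.036·√(0.26·0.74)]² / (-0.05)²
  = [2.576·0.4625 + 1.036·0.4386]² / 0.0025
  = [1.6458]² / 0.0025
  = 1083.47
Round up → n = 1084.

n = 1084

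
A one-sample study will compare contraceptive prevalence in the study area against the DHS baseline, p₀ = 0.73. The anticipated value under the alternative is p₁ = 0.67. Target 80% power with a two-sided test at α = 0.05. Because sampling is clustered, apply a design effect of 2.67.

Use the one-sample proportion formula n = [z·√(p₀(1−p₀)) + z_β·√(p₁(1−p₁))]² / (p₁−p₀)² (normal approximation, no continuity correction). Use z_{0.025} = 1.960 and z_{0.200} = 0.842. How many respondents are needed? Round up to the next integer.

n = [z_{α/2}·√(p₀q₀) + z_β·√(p₁q₁)]² / (p₁ − p₀)²
  = [1.960·√(0.73·0.27) + 0.842·√(0.67·0.33)]² / (-0.06)²
  = [1.960·0.4440 + 0.842·0.4702]² / 0.0036
  = [1.2661]² / 0.0036
  = 445.27
Design effect: 2.67 × 445.27 = 1188.86.
Round up → n = 1189.

n = 1189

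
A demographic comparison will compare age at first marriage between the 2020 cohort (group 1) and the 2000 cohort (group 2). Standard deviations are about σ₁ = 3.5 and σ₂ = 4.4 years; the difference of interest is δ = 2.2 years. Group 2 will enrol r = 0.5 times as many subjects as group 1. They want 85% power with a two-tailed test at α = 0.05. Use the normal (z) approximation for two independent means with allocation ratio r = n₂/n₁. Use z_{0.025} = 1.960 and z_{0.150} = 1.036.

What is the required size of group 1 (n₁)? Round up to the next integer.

n₁ = (z_{α/2} + z_β)² · (σ₁² + σ₂²/r) / δ²
   = (1.960 + 1.036)² · (3.5² + 4.4²/0.5) / 2.2²
   = 8.9760 · (12.25 + 38.72) / 4.84
   = 8.9760 · 50.97 / 4.84
   = 94.53
Round up → n₁ = 95; n₂ = r·n₁ = 0.5 × 95 = 48.

n₁ = 95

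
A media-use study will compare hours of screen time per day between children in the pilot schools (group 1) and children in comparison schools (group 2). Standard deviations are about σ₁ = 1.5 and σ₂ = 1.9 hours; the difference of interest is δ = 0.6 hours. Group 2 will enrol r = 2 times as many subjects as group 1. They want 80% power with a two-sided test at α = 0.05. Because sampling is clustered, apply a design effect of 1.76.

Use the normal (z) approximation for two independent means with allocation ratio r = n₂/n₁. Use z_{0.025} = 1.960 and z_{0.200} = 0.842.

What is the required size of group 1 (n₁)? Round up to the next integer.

n₁ = 156

n₁ = (z_{α/2} + z_β)² · (σ₁² + σ₂²/r) / δ²
   = (1.960 + 0.842)² · (1.5² + 1.9²/2) / 0.6²
   = 7.8512 · (2.25 + 1.805) / 0.36
   = 7.8512 · 4.055 / 0.36
   = 88.44
Design effect: 1.76 × 88.44 = 155.65.
Round up → n₁ = 156; n₂ = r·n₁ = 2 × 156 = 312.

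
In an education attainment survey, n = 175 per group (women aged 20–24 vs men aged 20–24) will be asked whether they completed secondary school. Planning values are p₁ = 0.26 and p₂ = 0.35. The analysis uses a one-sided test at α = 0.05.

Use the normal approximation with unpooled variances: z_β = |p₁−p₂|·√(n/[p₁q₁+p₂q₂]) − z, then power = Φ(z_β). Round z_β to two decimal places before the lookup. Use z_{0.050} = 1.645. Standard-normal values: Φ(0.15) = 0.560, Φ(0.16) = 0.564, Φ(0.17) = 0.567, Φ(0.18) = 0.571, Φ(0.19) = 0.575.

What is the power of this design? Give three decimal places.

Power ≈ 0.575

z_β = |p₁−p₂|·√(n/[p₁q₁+p₂q₂]) − z_α
    = 0.09 · √(175/0.4199) − 1.645
    = 0.09 · 20.4148 − 1.645
    = 1.8373 − 1.645 = 0.1923 → 0.19
Power = Φ(0.19) = 0.575.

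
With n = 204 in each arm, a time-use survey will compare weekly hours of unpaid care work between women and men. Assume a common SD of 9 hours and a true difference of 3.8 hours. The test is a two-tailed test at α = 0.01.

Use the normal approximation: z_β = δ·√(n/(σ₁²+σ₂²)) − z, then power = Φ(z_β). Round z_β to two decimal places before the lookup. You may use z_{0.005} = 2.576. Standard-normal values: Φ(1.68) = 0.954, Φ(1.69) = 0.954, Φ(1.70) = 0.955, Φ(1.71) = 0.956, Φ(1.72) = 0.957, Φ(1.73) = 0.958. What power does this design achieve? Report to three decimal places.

z_β = δ·√(n/(σ₁²+σ₂²)) − z_{α/2}
    = 3.8 · √(204/162) − 2.576
    = 3.8 · 1.12217 − 2.576
    = 4.2642 − 2.576 = 1.6882 → 1.69
Power = Φ(1.69) = 0.954.

Power ≈ 0.954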